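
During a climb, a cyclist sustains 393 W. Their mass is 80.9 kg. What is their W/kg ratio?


Power-to-weight = 393 W / 80.9 kg
= 4.858 W/kg

4.858 W/kg


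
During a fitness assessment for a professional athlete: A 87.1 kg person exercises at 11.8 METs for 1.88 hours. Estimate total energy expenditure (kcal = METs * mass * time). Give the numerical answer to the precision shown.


Energy = METs * mass(kg) * time(h)
= 11.8 * 87.1 * 1.88
= 1932.23 kcal

1932.23 kcal


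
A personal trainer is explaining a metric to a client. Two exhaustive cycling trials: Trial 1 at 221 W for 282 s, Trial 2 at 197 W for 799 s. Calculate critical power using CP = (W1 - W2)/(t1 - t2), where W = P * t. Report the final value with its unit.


W1 = 221 * 282 = 62322 J
W2 = 197 * 799 = 157403 J
CP = (62322 - 157403) / (282 - 799)
= -95081 / -517
= 183.91 W

183.91 W


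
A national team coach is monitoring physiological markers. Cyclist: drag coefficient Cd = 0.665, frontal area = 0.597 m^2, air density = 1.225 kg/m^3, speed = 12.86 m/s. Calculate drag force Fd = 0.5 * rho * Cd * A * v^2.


v^2 = 12.86^2 = 165.3796
Fd = 0.5 * 1.225 * 0.665 * 0.597 * 165.3796
= 40.215 N

40.215 N


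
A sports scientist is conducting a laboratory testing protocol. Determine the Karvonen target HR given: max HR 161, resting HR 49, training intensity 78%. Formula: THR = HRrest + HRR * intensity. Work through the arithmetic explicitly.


HRR = HRmax - HRrest = 161 - 49 = 112
THR = 49 + 112 * 0.78
= 136.36 bpm

136.36 bpm


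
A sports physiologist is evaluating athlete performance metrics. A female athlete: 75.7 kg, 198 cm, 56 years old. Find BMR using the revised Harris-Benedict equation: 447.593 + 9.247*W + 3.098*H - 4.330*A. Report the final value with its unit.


Intercept = 447.593
Weight contribution = 9.247 * 75.7 = 699.9979
Height contribution = 3.098 * 198 = 613.404
Age contribution = 4.33 * 56 = 242.48
BMR = 447.593 + 699.9979 + 613.404 - 242.48
= 1518.51 kcal/day

1518.51 kcal/day


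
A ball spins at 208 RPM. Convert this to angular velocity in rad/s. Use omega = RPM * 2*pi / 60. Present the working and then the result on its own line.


omega = 208 * 2 * pi / 60
= 208 * 6.28318531 / 60
= 1306.903 / 60
= 21.782 rad/s

21.782 rad/s


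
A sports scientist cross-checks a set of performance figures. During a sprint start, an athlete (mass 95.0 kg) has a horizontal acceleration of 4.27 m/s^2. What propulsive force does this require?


Propulsive force = mass * acceleration
= 95.0 kg * 4.27 m/s^2
= 405.65 N

405.65 N


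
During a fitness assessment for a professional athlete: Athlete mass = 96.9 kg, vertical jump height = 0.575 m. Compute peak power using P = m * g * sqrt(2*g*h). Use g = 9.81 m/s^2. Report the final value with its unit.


sqrt(2 * 9.81 * 0.575) = sqrt(11.2815) = 3.358794 m/s
P = 96.9 * 9.81 * 3.358794
= 3192.83 W

3192.83 W


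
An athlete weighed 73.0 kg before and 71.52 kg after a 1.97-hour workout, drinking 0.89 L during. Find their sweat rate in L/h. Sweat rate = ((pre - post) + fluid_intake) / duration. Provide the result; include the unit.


Body mass change = 1.48 kg
Total sweat loss = 1.48 + 0.89 = 2.37 L
Rate = 2.37 / 1.97 = 1.203 L/h

1.203 L/h


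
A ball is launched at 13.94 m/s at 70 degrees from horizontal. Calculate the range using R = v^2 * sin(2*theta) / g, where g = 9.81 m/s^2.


sin(2 * 70) = sin(140) = 0.642788
v^2 = 13.94^2 = 194.3236
R = 194.3236 * 0.642788 / 9.81
= 12.733 m

12.733 m


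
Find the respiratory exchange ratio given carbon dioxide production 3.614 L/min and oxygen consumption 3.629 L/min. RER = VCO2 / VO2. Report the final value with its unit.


VCO2 = 3.614 L/min
VO2 = 3.629 L/min
RER = 3.614 / 3.629 = 0.9959

0.9959


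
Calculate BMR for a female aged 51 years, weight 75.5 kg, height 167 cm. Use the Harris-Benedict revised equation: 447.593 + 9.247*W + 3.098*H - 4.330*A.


Substituting values:
W term = 9.247 * 75.5 = 698.1485
H term = 3.098 * 167 = 517.366
A term = 4.330 * 51 = 220.83
BMR = 1442.28 kcal/day

1442.28 kcal/day


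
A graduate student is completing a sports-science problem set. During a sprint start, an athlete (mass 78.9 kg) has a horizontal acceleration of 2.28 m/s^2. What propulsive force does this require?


Propulsive force = mass * acceleration
= 78.9 kg * 2.28 m/s^2
= 179.89 N

179.89 N


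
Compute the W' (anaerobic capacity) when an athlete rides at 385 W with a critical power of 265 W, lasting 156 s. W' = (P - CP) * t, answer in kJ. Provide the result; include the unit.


Above-CP power = 120 W
Duration = 156 s
W' = 120 * 156 = 18720 J
Convert: 18720 / 1000 = 18.72 kJ

18.72 kJ


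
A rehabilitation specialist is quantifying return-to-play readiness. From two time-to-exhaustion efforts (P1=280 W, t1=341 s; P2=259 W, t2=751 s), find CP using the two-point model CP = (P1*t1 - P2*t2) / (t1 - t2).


Work in trial 1 = 95480 J
Work in trial 2 = 194509 J
Delta work = -99029 J
Delta time = -410 s
CP = -99029 / -410 = 241.53 W

241.53 W


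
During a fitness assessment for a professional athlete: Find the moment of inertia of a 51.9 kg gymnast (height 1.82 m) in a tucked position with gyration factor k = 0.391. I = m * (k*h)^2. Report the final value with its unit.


Radius of gyration = 0.391 * 1.82 = 0.71162 m
I = 51.9 * 0.71162^2
= 51.9 * 0.506403
= 26.282 kg*m^2

26.282 kg*m^2


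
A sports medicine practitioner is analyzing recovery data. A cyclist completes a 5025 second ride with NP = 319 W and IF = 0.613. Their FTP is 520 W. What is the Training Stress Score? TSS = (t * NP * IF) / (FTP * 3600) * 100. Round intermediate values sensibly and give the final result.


t * NP * IF = 5025 * 319 * 0.613 = 982623.675
FTP * 3600 = 1872000
TSS = (982623.675 / 1872000) * 100 = 52.49

52.49 TSS


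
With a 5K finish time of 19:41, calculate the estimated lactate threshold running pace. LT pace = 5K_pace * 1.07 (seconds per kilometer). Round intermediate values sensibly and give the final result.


Race duration = 1181 s for 5 km
Average pace = 1181 / 5 = 236.2 s/km
LT pace = 236.2 * 1.07
= 252.73 s/km

252.73 s/km


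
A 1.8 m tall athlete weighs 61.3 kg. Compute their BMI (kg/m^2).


height^2 = 3.24 m^2
BMI = 61.3 / 3.24 = 18.92 kg/m^2

18.92 kg/m^2


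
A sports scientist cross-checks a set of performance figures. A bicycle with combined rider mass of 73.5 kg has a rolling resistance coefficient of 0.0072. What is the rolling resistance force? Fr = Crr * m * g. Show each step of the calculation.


Fr = 0.0072 * 73.5 * 9.81
= 0.5292 * 9.81
= 5.191 N

5.191 N


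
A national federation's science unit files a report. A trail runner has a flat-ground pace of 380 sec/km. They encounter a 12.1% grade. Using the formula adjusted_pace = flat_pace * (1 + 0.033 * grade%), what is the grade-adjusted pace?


Grade factor = 1 + 0.033 * 12.1 = 1.3993
Adjusted = 380 * 1.3993 = 531.73 sec/km

531.73 s/km


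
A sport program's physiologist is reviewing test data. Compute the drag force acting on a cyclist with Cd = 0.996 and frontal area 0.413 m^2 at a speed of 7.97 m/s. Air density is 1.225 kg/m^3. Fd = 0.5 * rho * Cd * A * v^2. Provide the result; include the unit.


Step 1: v^2 = 63.5209
Step 2: Fd = 0.5 * 1.225 * 0.996 * 0.413 * 63.5209
= 16.004 N

16.004 N


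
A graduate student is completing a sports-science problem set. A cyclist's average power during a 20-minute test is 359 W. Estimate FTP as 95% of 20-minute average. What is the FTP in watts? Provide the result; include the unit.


FTP = 20-min power * 0.95
= 359 * 0.95
= 341.05 W

341.05 W


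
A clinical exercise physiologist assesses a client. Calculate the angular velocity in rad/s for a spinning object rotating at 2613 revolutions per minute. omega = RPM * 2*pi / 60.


omega = RPM * 2*pi / 60
= 2613 * 6.28318531 / 60
= 273.633 rad/s

273.633 rad/s


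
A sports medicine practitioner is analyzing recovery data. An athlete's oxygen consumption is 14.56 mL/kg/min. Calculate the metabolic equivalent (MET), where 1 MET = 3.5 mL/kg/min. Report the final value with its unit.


MET = VO2 / 3.5
= 14.56 / 3.5
= 4.16 METs

4.16 METs


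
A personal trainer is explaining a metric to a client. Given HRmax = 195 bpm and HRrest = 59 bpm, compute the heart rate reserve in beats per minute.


Heart rate reserve = maximum HR minus resting HR
HRR = 195 - 59 = 136 bpm

136 bpm


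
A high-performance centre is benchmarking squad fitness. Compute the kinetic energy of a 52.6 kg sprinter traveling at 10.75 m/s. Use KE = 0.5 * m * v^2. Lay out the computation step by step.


Velocity squared = 115.5625
KE = 0.5 * 52.6 * 115.5625 = 3039.29 J

3039.29 J


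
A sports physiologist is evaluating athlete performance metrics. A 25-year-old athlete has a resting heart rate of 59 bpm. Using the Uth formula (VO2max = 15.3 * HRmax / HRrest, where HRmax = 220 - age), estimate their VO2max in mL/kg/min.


HRmax = 220 - 25 = 195 bpm
Ratio = HRmax / HRrest = 195 / 59 = 3.3051
VO2max = 15.3 * 3.3051 = 50.57 mL/kg/min

50.57 mL/kg/min


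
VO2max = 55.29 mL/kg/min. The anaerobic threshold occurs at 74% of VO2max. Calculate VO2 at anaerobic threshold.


AT fraction = 74 / 100 = 0.74
AT VO2 = 55.29 * 0.74
= 40.91 mL/kg/min

40.91 mL/kg/min


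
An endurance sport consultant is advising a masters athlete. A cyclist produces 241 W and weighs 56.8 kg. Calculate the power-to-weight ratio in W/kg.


P/W = power / mass
= 241 / 56.8
= 4.243 W/kg

4.243 W/kg


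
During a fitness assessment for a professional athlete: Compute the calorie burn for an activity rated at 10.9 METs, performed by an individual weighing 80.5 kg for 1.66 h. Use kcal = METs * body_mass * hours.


Product of METs and mass = 10.9 * 80.5 = 877.45
Total kcal = 877.45 * 1.66 = 1456.57 kcal

1456.57 kcal


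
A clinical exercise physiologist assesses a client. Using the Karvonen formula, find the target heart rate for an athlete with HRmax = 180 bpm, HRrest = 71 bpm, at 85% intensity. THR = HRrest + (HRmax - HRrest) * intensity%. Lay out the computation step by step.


HRR = 180 - 71 = 109
THR = 71 + 109 * 0.85
= 71 + 92.65
= 163.65 bpm

163.65 bpm


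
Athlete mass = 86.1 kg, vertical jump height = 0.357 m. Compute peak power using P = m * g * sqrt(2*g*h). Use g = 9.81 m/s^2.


sqrt(2 * 9.81 * 0.357) = sqrt(7.00434) = 2.646571 m/s
P = 86.1 * 9.81 * 2.646571
= 2235.4 W

2235.4 W


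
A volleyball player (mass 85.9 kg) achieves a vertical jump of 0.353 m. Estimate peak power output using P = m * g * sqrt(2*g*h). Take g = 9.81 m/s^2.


2 * g * h = 2 * 9.81 * 0.353 = 6.92586
sqrt(6.92586) = 2.631703 m/s
P = 85.9 * 9.81 * 2.631703 = 2217.68 W

2217.68 W


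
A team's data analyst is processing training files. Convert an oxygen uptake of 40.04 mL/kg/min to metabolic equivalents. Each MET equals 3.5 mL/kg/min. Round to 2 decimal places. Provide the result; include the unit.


One MET = 3.5 mL/kg/min
Number of METs = 40.04 / 3.5
= 11.44 METs

11.44 METs


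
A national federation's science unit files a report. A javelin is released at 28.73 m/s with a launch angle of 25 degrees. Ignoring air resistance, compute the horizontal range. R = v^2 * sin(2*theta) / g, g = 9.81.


Launch speed squared = 825.4129
sin(2 * 25 deg) = 0.766044
Range = 825.4129 * 0.766044 / 9.81
= 64.455 m

64.455 m


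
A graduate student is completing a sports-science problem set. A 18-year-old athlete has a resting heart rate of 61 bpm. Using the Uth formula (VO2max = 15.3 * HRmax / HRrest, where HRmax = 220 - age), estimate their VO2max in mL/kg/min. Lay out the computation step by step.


HRmax = 220 - 18 = 202 bpm
Ratio = HRmax / HRrest = 202 / 61 = 3.3115
VO2max = 15.3 * 3.3115 = 50.67 mL/kg/min

50.67 mL/kg/min


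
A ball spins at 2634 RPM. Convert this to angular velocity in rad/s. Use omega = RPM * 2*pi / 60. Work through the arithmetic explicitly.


omega = 2634 * 2 * pi / 60
= 2634 * 6.28318531 / 60
= 16549.91 / 60
= 275.832 rad/s

275.832 rad/s


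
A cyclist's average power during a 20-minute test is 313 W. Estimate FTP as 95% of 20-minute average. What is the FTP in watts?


FTP = 20-min power * 0.95
= 313 * 0.95
= 297.35 W

297.35 W


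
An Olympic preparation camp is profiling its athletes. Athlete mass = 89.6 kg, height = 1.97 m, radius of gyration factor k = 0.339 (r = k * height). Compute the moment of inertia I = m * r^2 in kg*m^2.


r = k * height = 0.339 * 1.97 = 0.66783 m
r^2 = 0.66783^2 = 0.445997
I = 89.6 * 0.445997 = 39.961 kg*m^2

39.961 kg*m^2


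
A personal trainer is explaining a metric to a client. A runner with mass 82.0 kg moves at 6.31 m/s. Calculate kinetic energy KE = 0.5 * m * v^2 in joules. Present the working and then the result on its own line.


v^2 = 6.31^2 = 39.8161
KE = 0.5 * 82.0 * 39.8161
= 1632.46 J

1632.46 J


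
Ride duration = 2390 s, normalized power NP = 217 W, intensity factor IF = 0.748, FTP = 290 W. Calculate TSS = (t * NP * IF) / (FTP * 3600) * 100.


Numerator = 2390 * 217 * 0.748 = 387935.24
Denominator = 290 * 3600 = 1044000
TSS = 387935.24 / 1044000 * 100
= 37.16

37.16 TSS


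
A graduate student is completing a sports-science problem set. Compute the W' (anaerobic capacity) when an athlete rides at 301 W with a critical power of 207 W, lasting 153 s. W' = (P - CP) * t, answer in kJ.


Above-CP power = 94 W
Duration = 153 s
W' = 94 * 153 = 14382 J
Convert: 14382 / 1000 = 14.382 kJ

14.382 kJ


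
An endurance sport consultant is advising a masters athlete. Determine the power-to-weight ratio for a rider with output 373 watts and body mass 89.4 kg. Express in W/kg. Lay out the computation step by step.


P/W = 373 / 89.4 = 4.172 W/kg

4.172 W/kg


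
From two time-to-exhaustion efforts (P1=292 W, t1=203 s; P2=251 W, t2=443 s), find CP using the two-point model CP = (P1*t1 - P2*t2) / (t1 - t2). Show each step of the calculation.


Work in trial 1 = 59276 J
Work in trial 2 = 111193 J
Delta work = -51917 J
Delta time = -240 s
CP = -51917 / -240 = 216.32 W

216.32 W


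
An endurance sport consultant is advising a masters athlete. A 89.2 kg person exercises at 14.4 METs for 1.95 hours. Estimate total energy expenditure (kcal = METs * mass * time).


Energy = METs * mass(kg) * time(h)
= 14.4 * 89.2 * 1.95
= 2504.74 kcal

2504.74 kcal


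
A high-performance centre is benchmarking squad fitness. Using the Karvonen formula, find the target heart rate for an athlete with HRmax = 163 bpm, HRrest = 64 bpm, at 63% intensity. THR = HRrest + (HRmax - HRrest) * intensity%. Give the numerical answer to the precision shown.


HRR = 163 - 64 = 99
THR = 64 + 99 * 0.63
= 64 + 62.37
= 126.37 bpm

126.37 bpm


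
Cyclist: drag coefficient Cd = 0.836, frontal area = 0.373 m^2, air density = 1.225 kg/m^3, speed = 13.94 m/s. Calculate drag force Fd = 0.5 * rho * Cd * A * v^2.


v^2 = 13.94^2 = 194.3236
Fd = 0.5 * 1.225 * 0.836 * 0.373 * 194.3236
= 37.115 N

37.115 N


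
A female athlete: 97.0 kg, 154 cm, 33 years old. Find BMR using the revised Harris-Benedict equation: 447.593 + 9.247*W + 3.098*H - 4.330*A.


Intercept = 447.593
Weight contribution = 9.247 * 97.0 = 896.959
Height contribution = 3.098 * 154 = 477.092
Age contribution = 4.33 * 33 = 142.89
BMR = 447.593 + 896.959 + 477.092 - 142.89
= 1678.75 kcal/day

1678.75 kcal/day


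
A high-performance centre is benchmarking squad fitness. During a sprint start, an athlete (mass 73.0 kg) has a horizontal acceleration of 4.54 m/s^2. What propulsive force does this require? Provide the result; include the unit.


Propulsive force = mass * acceleration
= 73.0 kg * 4.54 m/s^2
= 331.42 N

331.42 N


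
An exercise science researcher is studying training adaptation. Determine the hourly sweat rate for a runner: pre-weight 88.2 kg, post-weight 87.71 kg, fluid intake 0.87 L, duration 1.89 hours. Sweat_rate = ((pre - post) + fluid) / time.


Mass lost = 88.2 - 87.71 = 0.49 kg
Add fluid consumed: 0.49 + 0.87 = 1.36 L total sweat
Sweat rate = 1.36 / 1.89 = 0.72 L/h

0.72 L/h


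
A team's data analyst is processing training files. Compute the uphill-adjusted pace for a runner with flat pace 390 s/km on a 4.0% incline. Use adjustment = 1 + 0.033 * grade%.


Adjustment factor = 1 + 0.033 * 4.0 = 1.132
Grade-adjusted pace = 390 * 1.132 = 441.48 s/km

441.48 s/km


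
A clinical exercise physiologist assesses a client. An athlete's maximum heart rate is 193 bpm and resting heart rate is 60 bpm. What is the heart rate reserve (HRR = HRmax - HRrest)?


HRR = HRmax - HRrest
= 193 - 60
= 133 bpm

133 bpm


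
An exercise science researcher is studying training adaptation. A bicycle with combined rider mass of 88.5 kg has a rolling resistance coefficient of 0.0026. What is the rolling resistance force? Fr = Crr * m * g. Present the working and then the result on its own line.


Fr = 0.0026 * 88.5 * 9.81
= 0.2301 * 9.81
= 2.257 N

2.257 N


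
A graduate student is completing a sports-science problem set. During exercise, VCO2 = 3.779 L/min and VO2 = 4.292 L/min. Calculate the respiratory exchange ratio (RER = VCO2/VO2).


RER = VCO2 / VO2
= 3.779 / 4.292
= 0.8805

0.8805


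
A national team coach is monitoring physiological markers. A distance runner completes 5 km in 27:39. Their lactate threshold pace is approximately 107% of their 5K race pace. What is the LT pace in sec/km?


Convert to seconds: 27 min 39 s = 1659 s
Pace per km = 1659 / 5 = 331.8 s/km
LT pace = 331.8 * 1.07 = 355.03 s/km

355.03 s/km


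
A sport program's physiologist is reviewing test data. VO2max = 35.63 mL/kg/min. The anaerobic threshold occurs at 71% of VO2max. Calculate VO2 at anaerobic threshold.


AT fraction = 71 / 100 = 0.71
AT VO2 = 35.63 * 0.71
= 25.3 mL/kg/min

25.3 mL/kg/min


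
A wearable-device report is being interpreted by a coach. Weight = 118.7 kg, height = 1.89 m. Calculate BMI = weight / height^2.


height^2 = 1.89^2 = 3.5721
BMI = 118.7 / 3.5721 = 33.23 kg/m^2

33.23 kg/m^2


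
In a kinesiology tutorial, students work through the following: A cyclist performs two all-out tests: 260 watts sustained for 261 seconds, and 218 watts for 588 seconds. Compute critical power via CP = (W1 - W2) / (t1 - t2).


W1 = P1 * t1 = 260 * 261 = 67860 J
W2 = P2 * t2 = 218 * 588 = 128184 J
CP = (67860 - 128184) / (261 - 588)
= 184.48 W

184.48 W


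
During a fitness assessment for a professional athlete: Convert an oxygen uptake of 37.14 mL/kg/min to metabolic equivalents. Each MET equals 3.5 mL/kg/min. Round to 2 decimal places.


One MET = 3.5 mL/kg/min
Number of METs = 37.14 / 3.5
= 10.61 METs

10.61 METs


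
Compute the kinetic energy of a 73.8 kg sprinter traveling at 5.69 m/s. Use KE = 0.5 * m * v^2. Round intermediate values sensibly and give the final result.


Velocity squared = 32.3761
KE = 0.5 * 73.8 * 32.3761 = 1194.68 J

1194.68 J


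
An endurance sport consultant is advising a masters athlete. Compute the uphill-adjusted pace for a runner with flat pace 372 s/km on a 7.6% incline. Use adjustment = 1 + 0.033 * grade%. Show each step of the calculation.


Adjustment factor = 1 + 0.033 * 7.6 = 1.2508
Grade-adjusted pace = 372 * 1.2508 = 465.3 s/km

465.3 s/km


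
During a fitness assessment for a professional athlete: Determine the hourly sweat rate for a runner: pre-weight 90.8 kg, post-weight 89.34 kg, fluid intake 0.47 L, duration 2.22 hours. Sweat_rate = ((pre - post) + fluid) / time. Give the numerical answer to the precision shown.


Mass lost = 90.8 - 89.34 = 1.46 kg
Add fluid consumed: 1.46 + 0.47 = 1.93 L total sweat
Sweat rate = 1.93 / 2.22 = 0.869 L/h

0.869 L/h


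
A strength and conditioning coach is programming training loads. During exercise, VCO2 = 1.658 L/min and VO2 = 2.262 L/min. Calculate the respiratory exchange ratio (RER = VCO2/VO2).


RER = VCO2 / VO2
= 1.658 / 2.262
= 0.733

0.733


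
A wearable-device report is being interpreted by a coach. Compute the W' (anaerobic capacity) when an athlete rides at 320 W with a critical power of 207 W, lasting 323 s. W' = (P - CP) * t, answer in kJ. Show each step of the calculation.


Above-CP power = 113 W
Duration = 323 s
W' = 113 * 323 = 36499 J
Convert: 36499 / 1000 = 36.499 kJ

36.499 kJ


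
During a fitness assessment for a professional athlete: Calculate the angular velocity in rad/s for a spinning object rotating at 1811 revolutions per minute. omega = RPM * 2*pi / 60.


omega = RPM * 2*pi / 60
= 1811 * 6.28318531 / 60
= 189.647 rad/s

189.647 rad/s


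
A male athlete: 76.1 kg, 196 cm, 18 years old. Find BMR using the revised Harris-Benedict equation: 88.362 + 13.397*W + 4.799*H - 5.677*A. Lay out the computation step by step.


Intercept = 88.362
Weight contribution = 13.397 * 76.1 = 1019.5117
Height contribution = 4.799 * 196 = 940.604
Age contribution = 5.677 * 18 = 102.186
BMR = 88.362 + 1019.5117 + 940.604 - 102.186
= 1946.29 kcal/day

1946.29 kcal/day


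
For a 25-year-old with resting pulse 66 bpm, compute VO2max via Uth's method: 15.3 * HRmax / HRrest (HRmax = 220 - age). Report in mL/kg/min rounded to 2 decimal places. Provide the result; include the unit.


Step 1: HRmax = 220 - 25 = 195 bpm
Step 2: Ratio = 195 / 66 = 2.9545
Step 3: VO2max = 15.3 * 2.9545 = 45.2 mL/kg/min

45.2 mL/kg/min


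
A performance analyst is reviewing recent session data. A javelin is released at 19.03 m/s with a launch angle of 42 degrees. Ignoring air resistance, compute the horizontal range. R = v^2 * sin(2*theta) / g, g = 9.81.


Launch speed squared = 362.1409
sin(2 * 42 deg) = 0.994522
Range = 362.1409 * 0.994522 / 9.81
= 36.713 m

36.713 m


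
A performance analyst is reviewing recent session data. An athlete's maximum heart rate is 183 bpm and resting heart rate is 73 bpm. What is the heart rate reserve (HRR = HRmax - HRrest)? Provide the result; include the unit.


HRR = HRmax - HRrest
= 183 - 73
= 110 bpm

110 bpm


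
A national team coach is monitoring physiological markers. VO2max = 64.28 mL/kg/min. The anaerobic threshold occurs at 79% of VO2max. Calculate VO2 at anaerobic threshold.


AT fraction = 79 / 100 = 0.79
AT VO2 = 64.28 * 0.79
= 50.78 mL/kg/min

50.78 mL/kg/min


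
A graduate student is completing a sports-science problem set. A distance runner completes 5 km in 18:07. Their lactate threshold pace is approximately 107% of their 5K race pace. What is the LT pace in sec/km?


Convert to seconds: 18 min 7 s = 1087 s
Pace per km = 1087 / 5 = 217.4 s/km
LT pace = 217.4 * 1.07 = 232.62 s/km

232.62 s/km


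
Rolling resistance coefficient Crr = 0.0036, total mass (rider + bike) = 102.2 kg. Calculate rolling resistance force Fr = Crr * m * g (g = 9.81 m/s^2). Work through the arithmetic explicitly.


Fr = Crr * m * g
= 0.0036 * 102.2 * 9.81
= 3.609 N

3.609 N


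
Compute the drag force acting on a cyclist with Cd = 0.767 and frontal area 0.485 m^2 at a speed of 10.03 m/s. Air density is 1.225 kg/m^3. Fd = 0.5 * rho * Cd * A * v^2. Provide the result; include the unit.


Step 1: v^2 = 100.6009
Step 2: Fd = 0.5 * 1.225 * 0.767 * 0.485 * 100.6009
= 22.922 N

22.922 N


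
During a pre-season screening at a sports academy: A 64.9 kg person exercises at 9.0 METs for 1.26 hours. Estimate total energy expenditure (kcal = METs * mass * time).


Energy = METs * mass(kg) * time(h)
= 9.0 * 64.9 * 1.26
= 735.97 kcal

735.97 kcal


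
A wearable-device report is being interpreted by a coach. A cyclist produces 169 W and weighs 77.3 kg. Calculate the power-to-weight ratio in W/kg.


P/W = power / mass
= 169 / 77.3
= 2.186 W/kg

2.186 W/kg


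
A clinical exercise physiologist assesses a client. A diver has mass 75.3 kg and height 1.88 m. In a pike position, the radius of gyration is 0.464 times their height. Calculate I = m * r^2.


r = 0.464 * 1.88 = 0.87232 m
I = m * r^2 = 75.3 * 0.760942 = 57.299 kg*m^2

57.299 kg*m^2


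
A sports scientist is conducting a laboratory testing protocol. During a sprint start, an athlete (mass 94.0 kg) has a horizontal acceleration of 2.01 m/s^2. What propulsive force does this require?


Propulsive force = mass * acceleration
= 94.0 kg * 2.01 m/s^2
= 188.94 N

188.94 N


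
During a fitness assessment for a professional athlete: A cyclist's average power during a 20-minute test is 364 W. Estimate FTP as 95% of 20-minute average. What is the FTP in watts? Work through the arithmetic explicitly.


FTP = 20-min power * 0.95
= 364 * 0.95
= 345.8 W

345.8 W


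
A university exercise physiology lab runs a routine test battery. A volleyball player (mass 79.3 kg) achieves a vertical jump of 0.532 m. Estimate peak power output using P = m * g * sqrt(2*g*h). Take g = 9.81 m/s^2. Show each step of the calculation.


2 * g * h = 2 * 9.81 * 0.532 = 10.43784
sqrt(10.43784) = 3.230765 m/s
P = 79.3 * 9.81 * 3.230765 = 2513.32 W

2513.32 W


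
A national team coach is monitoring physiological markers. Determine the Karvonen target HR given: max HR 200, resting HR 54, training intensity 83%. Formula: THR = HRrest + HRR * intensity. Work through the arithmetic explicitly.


HRR = HRmax - HRrest = 200 - 54 = 146
THR = 54 + 146 * 0.83
= 175.18 bpm

175.18 bpm


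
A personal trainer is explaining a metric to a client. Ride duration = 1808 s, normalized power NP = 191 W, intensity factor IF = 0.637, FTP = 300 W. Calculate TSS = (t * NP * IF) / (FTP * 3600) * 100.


Numerator = 1808 * 191 * 0.637 = 219973.936
Denominator = 300 * 3600 = 1080000
TSS = 219973.936 / 1080000 * 100
= 20.37

20.37 TSS


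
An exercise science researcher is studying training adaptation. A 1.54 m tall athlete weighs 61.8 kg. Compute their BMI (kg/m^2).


height^2 = 2.3716 m^2
BMI = 61.8 / 2.3716 = 26.06 kg/m^2

26.06 kg/m^2


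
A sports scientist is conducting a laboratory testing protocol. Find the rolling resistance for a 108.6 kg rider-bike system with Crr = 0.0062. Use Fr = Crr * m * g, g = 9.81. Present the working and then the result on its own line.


m * g = 108.6 * 9.81 = 1065.366 N
Fr = 0.0062 * 1065.366 = 6.605 N

6.605 N


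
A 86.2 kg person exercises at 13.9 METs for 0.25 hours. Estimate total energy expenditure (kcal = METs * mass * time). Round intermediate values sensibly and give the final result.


Energy = METs * mass(kg) * time(h)
= 13.9 * 86.2 * 0.25
= 299.55 kcal

299.55 kcal


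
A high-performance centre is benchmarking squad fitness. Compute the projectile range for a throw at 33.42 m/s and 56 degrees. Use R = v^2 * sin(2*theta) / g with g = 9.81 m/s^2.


Two times the angle = 112 degrees
sin(112) = 0.927184
R = 1116.8964 * 0.927184 / 9.81 = 105.563 m

105.563 m


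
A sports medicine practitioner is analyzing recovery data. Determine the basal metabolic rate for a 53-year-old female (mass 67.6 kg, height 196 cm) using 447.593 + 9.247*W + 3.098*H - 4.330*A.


BMR = 447.593 + 9.247*67.6 + 3.098*196 - 4.330*53
= 1450.41 kcal/day

1450.41 kcal/day


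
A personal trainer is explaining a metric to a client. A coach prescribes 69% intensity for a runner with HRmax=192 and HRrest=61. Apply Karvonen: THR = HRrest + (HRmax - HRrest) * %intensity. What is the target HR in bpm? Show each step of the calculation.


Heart rate reserve = 192 - 61 = 131
Intensity fraction = 69 / 100 = 0.69
THR = 61 + 131 * 0.69 = 151.39 bpm

151.39 bpm


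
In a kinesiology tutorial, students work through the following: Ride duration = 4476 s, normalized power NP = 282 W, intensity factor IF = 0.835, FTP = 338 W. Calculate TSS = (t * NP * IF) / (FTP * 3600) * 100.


Numerator = 4476 * 282 * 0.835 = 1053963.72
Denominator = 338 * 3600 = 1216800
TSS = 1053963.72 / 1216800 * 100
= 86.62

86.62 TSS


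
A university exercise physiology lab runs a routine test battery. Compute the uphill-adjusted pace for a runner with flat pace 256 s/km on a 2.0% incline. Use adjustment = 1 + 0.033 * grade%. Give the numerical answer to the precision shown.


Adjustment factor = 1 + 0.033 * 2.0 = 1.066
Grade-adjusted pace = 256 * 1.066 = 272.9 s/km

272.9 s/km


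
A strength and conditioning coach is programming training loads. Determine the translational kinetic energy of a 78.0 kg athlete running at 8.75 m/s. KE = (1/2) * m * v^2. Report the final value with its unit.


KE = 0.5 * m * v^2
= 0.5 * 78.0 * 8.75^2
= 0.5 * 78.0 * 76.5625
= 2985.94 J

2985.94 J


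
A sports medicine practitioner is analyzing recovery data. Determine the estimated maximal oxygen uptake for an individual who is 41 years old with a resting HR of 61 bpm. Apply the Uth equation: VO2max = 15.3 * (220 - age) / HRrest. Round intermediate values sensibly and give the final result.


HRmax = 220 - 41 = 179
VO2max = 15.3 * (179 / 61)
= 15.3 * 2.9344
= 44.9 mL/kg/min

44.9 mL/kg/min


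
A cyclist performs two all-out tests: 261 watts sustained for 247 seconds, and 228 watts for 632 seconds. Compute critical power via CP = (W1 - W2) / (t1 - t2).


W1 = P1 * t1 = 261 * 247 = 64467 J
W2 = P2 * t2 = 228 * 632 = 144096 J
CP = (64467 - 144096) / (247 - 632)
= 206.83 W

206.83 W


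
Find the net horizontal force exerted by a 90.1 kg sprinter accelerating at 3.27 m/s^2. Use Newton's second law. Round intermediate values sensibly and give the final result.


Newton's second law: F = m * a
F = 90.1 * 3.27 = 294.63 N

294.63 N


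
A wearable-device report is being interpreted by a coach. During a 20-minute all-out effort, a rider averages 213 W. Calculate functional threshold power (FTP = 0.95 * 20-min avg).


FTP = 0.95 * 213
= 202.35 W

202.35 W


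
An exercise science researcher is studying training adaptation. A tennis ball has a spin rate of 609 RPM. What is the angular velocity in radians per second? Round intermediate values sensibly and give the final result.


Convert RPM to rad/s: multiply by 2*pi and divide by 60
omega = 609 * 2 * pi / 60
= 63.774 rad/s

63.774 rad/s


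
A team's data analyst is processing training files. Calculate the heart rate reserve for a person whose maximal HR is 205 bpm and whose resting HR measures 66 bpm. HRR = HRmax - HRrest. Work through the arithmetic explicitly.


HRmax = 205 bpm
HRrest = 66 bpm
HRR = 205 - 66 = 139 bpm

139 bpm


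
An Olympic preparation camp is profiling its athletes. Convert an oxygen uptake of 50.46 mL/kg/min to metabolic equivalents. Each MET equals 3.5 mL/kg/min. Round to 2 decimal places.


One MET = 3.5 mL/kg/min
Number of METs = 50.46 / 3.5
= 14.42 METs

14.42 METs


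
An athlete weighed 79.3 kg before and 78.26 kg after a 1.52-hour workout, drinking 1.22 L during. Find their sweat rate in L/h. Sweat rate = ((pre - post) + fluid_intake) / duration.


Body mass change = 1.04 kg
Total sweat loss = 1.04 + 1.22 = 2.26 L
Rate = 2.26 / 1.52 = 1.487 L/h

1.487 L/h


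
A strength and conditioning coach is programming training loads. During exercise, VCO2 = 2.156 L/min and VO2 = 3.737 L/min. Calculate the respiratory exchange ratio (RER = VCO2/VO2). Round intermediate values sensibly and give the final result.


RER = VCO2 / VO2
= 2.156 / 3.737
= 0.5769

0.5769


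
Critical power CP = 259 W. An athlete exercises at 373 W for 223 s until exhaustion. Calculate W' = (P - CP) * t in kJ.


P - CP = 373 - 259 = 114 W
W' = 114 * 223 = 25422 J
= 25422 / 1000 = 25.422 kJ

25.422 kJ


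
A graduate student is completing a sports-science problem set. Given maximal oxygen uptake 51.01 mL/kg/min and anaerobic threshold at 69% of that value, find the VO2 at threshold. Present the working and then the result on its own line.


Percentage as decimal = 0.69
VO2 at AT = 51.01 * 0.69 = 35.2 mL/kg/min

35.2 mL/kg/min


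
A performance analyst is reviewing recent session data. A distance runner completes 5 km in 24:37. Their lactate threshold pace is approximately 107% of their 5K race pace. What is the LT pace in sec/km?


Convert to seconds: 24 min 37 s = 1477 s
Pace per km = 1477 / 5 = 295.4 s/km
LT pace = 295.4 * 1.07 = 316.08 s/km

316.08 s/km


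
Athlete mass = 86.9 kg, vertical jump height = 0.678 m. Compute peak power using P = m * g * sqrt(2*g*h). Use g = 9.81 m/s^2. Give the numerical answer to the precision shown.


sqrt(2 * 9.81 * 0.678) = sqrt(13.30236) = 3.64724 m/s
P = 86.9 * 9.81 * 3.64724
= 3109.23 W

3109.23 W


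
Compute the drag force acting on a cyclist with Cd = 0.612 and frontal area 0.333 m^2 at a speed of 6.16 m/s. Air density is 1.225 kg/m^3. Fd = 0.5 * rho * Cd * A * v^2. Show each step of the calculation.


Step 1: v^2 = 37.9456
Step 2: Fd = 0.5 * 1.225 * 0.612 * 0.333 * 37.9456
= 4.737 N

4.737 N


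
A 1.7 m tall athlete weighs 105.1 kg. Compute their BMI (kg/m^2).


height^2 = 2.89 m^2
BMI = 105.1 / 2.89 = 36.37 kg/m^2

36.37 kg/m^2


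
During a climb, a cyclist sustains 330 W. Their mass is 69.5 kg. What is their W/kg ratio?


Power-to-weight = 330 W / 69.5 kg
= 4.748 W/kg

4.748 W/kg


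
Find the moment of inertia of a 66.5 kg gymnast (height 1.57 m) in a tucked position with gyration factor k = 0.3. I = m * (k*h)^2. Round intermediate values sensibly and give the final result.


Radius of gyration = 0.3 * 1.57 = 0.471 m
I = 66.5 * 0.471^2
= 66.5 * 0.221841
= 14.752 kg*m^2

14.752 kg*m^2


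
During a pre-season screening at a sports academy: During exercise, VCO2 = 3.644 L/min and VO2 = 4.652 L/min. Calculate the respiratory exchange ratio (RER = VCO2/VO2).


RER = VCO2 / VO2
= 3.644 / 4.652
= 0.7833

0.7833


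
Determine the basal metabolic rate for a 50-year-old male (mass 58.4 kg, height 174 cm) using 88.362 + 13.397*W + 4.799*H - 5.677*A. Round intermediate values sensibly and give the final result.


BMR = 88.362 + 13.397*58.4 + 4.799*174 - 5.677*50
= 1421.92 kcal/day

1421.92 kcal/day


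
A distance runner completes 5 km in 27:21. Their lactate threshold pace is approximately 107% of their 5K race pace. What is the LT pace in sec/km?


Convert to seconds: 27 min 21 s = 1641 s
Pace per km = 1641 / 5 = 328.2 s/km
LT pace = 328.2 * 1.07 = 351.17 s/km

351.17 s/km


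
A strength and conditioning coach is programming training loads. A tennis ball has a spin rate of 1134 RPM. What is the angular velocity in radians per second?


Convert RPM to rad/s: multiply by 2*pi and divide by 60
omega = 1134 * 2 * pi / 60
= 118.752 rad/s

118.752 rad/s


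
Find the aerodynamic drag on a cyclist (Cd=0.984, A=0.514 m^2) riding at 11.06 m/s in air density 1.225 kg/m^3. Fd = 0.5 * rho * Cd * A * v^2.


Fd = 0.5 * 1.225 * 0.984 * 0.514 * 11.06^2
= 0.5 * 1.225 * 0.984 * 0.514 * 122.3236
= 37.894 N

37.894 N


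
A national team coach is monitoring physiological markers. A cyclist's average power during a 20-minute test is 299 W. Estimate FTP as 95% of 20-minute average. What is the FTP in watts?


FTP = 20-min power * 0.95
= 299 * 0.95
= 284.05 W

284.05 W


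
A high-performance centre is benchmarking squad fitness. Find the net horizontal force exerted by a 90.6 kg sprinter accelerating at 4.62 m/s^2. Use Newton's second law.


Newton's second law: F = m * a
F = 90.6 * 4.62 = 418.57 N

418.57 N


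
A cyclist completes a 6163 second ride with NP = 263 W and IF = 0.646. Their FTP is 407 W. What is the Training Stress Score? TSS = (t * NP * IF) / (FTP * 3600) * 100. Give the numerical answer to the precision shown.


t * NP * IF = 6163 * 263 * 0.646 = 1047081.374
FTP * 3600 = 1465200
TSS = (1047081.374 / 1465200) * 100 = 71.46

71.46 TSS


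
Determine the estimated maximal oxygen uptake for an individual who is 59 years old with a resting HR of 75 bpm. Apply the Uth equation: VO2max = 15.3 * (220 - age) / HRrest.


HRmax = 220 - 59 = 161
VO2max = 15.3 * (161 / 75)
= 15.3 * 2.1467
= 32.84 mL/kg/min

32.84 mL/kg/min


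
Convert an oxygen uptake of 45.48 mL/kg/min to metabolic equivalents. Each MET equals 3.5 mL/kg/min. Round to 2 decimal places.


One MET = 3.5 mL/kg/min
Number of METs = 45.48 / 3.5
= 12.99 METs

12.99 METs


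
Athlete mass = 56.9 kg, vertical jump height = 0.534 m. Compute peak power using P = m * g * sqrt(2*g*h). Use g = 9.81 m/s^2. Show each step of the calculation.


sqrt(2 * 9.81 * 0.534) = sqrt(10.47708) = 3.236832 m/s
P = 56.9 * 9.81 * 3.236832
= 1806.76 W

1806.76 W


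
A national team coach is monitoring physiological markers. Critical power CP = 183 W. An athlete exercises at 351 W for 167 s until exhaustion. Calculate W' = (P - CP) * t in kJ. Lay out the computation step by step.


P - CP = 351 - 183 = 168 W
W' = 168 * 167 = 28056 J
= 28056 / 1000 = 28.056 kJ

28.056 kJ


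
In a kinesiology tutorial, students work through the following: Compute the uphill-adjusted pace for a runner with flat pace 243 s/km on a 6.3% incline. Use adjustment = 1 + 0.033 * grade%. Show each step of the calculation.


Adjustment factor = 1 + 0.033 * 6.3 = 1.2079
Grade-adjusted pace = 243 * 1.2079 = 293.52 s/km

293.52 s/km


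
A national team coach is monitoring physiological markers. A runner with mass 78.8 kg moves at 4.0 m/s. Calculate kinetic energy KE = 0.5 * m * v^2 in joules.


v^2 = 4.0^2 = 16.0
KE = 0.5 * 78.8 * 16.0
= 630.4 J

630.4 J


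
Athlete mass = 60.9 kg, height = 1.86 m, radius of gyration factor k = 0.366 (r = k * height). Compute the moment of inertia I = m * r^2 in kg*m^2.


r = k * height = 0.366 * 1.86 = 0.68076 m
r^2 = 0.68076^2 = 0.463434
I = 60.9 * 0.463434 = 28.223 kg*m^2

28.223 kg*m^2


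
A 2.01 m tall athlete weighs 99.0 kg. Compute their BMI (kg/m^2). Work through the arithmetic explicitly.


height^2 = 4.0401 m^2
BMI = 99.0 / 4.0401 = 24.5 kg/m^2

24.5 kg/m^2


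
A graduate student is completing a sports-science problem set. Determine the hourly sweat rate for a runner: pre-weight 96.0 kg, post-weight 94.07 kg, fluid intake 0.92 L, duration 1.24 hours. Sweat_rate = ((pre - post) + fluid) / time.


Mass lost = 96.0 - 94.07 = 1.93 kg
Add fluid consumed: 1.93 + 0.92 = 2.85 L total sweat
Sweat rate = 2.85 / 1.24 = 2.298 L/h

2.298 L/h


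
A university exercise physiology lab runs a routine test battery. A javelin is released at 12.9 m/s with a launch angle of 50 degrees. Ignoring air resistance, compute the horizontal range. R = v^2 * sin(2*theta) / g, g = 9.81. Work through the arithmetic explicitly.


Launch speed squared = 166.41
sin(2 * 50 deg) = 0.984808
Range = 166.41 * 0.984808 / 9.81
= 16.706 m

16.706 m


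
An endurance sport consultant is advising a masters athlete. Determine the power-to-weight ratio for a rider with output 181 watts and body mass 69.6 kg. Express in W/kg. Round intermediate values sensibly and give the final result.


P/W = 181 / 69.6 = 2.601 W/kg

2.601 W/kg


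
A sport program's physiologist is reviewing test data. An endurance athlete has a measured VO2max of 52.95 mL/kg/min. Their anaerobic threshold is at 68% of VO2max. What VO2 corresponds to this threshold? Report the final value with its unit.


Anaerobic threshold VO2 = VO2max * 68%
= 52.95 * 0.68
= 36.01 mL/kg/min

36.01 mL/kg/min


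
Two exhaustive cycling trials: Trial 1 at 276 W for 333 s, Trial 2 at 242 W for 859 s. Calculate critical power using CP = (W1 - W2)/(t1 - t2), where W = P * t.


W1 = 276 * 333 = 91908 J
W2 = 242 * 859 = 207878 J
CP = (91908 - 207878) / (333 - 859)
= -115970 / -526
= 220.48 W

220.48 W


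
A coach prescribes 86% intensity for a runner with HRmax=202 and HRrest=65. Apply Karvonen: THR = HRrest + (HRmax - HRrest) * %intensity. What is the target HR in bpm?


Heart rate reserve = 202 - 65 = 137
Intensity fraction = 86 / 100 = 0.86
THR = 65 + 137 * 0.86 = 182.82 bpm

182.82 bpm


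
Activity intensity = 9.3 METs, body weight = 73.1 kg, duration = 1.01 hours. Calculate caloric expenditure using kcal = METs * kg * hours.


kcal = 9.3 * 73.1 * 1.01
= 679.83 * 1.01
= 686.63 kcal

686.63 kcal


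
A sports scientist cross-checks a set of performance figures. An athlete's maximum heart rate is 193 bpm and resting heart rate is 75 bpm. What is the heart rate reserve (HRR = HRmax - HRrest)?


HRR = HRmax - HRrest
= 193 - 75
= 118 bpm

118 bpm
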